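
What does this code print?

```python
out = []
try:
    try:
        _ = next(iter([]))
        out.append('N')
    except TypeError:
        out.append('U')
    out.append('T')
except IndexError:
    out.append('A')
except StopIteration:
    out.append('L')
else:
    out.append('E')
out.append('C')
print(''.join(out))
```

Execution trace: 'L' (except StopIteration) → 'C' (after the try/except). Output: LC

Answer: LC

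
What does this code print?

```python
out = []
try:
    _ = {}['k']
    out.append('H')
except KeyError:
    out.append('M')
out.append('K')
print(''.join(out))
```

Execution trace: 'M' (except KeyError) → 'K' (after the try/except). Output: MK

Answer: MK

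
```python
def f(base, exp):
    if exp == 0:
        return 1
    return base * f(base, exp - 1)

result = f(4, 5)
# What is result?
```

f(4, 5) = 4 * 4 * 4 * 4 * 4 = 1024

Answer: 1024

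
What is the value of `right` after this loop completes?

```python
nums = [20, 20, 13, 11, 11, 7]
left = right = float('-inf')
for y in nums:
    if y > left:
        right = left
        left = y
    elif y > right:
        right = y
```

Second largest (with repeats) in [20, 20, 13, 11, 11, 7]
`right` takes the values: -inf → 20

Answer: 20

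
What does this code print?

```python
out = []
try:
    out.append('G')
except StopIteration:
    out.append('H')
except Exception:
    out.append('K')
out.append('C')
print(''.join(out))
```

Execution trace: 'G' (try body, no exception) → 'C' (after the try/except). Output: GC

Answer: GC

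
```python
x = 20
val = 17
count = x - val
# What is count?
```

Trace:
`x = 20` → x = 20
`val = 17` → val = 17
`count = x - val` → count = 3
So count = 3

Answer: 3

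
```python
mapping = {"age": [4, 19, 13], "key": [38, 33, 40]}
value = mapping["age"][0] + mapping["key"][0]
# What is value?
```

Trace:
`mapping = {"age": [4, 19, 13], "key": [38, 33, 40]}` → mapping = {'age': [4, 19, 13], 'key': [38, 33, 40]}
`value = mapping["age"][0] + mapping["key"][0]` → value = 42
So value = 42

Answer: 42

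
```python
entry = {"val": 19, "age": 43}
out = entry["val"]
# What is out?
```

Trace:
`entry = {"val": 19, "age": 43}` → entry = {'val': 19, 'age': 43}
`out = entry["val"]` → out = 19
So out = 19

Answer: 19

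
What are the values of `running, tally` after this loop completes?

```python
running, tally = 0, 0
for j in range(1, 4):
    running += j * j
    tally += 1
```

Sum of squares and count
`running, tally` takes the values: (0, 0) → (1, 0) → (1, 1) → (5, 1) → (5, 2) → (14, 2) → (14, 3)

Answer: 14, 3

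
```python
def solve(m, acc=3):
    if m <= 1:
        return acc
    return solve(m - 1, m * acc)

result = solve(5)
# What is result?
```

Accumulator trace (n, acc): (5, 3) -> (4, 15) -> (3, 60) -> (2, 180) -> (1, 360) -> return 360

Answer: 360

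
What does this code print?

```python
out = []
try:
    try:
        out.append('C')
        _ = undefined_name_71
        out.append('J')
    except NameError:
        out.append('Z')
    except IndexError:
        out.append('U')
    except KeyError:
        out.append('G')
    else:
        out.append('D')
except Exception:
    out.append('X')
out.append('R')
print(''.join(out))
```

Execution trace: 'C' (inner try body) → 'Z' (inner except NameError) → 'R' (after the try/except). Output: CZR

Answer: CZR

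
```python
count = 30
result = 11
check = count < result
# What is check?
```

Trace:
`count = 30` → count = 30
`result = 11` → result = 11
`check = count < result` → check = False
So check = False

Answer: False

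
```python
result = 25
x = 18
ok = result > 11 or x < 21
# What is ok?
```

Trace:
`result = 25` → result = 25
`x = 18` → x = 18
`ok = result > 11 or x < 21` → ok = True
So ok = True

Answer: True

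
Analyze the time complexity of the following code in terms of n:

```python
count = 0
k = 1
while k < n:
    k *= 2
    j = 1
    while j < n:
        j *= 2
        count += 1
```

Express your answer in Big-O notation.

Each loop level contributes: log n × log n. Multiplying the contributions gives O(log² n).

Answer: O(log² n)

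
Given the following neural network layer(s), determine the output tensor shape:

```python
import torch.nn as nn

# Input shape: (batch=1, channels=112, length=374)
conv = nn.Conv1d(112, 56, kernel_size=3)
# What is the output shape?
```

Input: (1, 112, 374) -> Output: (1, 56, 372)

Answer: (1, 56, 372)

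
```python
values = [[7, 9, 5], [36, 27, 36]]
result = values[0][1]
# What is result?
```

Trace:
`values = [[7, 9, 5], [36, 27, 36]]` → values = [[7, 9, 5], [36, 27, 36]]
`result = values[0][1]` → result = 9
So result = 9

Answer: 9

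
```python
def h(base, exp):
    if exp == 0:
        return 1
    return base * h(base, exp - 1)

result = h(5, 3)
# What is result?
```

h(5, 3) = 5 * 5 * 5 = 125

Answer: 125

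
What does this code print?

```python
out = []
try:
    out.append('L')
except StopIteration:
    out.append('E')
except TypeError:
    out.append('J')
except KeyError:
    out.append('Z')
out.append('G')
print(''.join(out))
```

Execution trace: 'L' (try body, no exception) → 'G' (after the try/except). Output: LG

Answer: LG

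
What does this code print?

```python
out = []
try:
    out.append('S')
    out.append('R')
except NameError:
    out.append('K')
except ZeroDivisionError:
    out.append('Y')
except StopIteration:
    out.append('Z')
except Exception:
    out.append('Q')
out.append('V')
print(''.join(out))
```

Execution trace: 'S' (try body) → 'R' (try body, no exception) → 'V' (after the try/except). Output: SRV

Answer: SRV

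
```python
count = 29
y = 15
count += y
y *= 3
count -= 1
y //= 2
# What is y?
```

Trace:
`count = 29` → count = 29
`y = 15` → y = 15
`count += y` → count = 44
`y *= 3` → y = 45
`count -= 1` → count = 43
`y //= 2` → y = 22
So y = 22

Answer: 22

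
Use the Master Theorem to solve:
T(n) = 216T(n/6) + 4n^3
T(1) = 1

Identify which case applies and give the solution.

a=216, b=6, f(n)=4n^3. log_6(216) = 3. Since c=3 = 3, Case 2 applies: T(n) = Θ(n^log_b(a) · log n) = O(n^3 log n).

Answer: O(n^3 log n) - Case 2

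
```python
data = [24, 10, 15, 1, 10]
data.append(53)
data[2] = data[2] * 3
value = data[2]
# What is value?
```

Trace:
`data = [24, 10, 15, 1, 10]` → data = [24, 10, 15, 1, 10]
`data.append(53)` → data = [24, 10, 15, 1, 10, 53]
`data[2] = data[2] * 3` → data = [24, 10, 45, 1, 10, 53]
`value = data[2]` → value = 45
So value = 45

Answer: 45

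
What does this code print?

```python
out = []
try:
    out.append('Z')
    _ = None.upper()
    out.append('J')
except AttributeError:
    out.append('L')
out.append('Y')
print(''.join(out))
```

Execution trace: 'Z' (try body) → 'L' (except AttributeError) → 'Y' (after the try/except). Output: ZLY

Answer: ZLY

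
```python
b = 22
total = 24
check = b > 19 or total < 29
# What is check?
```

Trace:
`b = 22` → b = 22
`total = 24` → total = 24
`check = b > 19 or total < 29` → check = True
So check = True

Answer: True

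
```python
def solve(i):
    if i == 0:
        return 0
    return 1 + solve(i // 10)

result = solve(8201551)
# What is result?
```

Count of digits of 8201551: 7

Answer: 7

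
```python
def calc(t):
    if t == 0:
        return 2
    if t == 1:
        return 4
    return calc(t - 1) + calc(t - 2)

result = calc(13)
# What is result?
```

Build up from base cases: calc(0)=2, calc(1)=4, calc(2)=6, calc(3)=10, calc(4)=16, calc(5)=26, calc(6)=42, ..., calc(13)=1220

Answer: 1220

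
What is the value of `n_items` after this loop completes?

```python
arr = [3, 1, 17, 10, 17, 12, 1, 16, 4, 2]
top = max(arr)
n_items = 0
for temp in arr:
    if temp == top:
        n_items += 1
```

Count of max value 17 in [3, 1, 17, 10, 17, 12, 1, 16, 4, 2]
`n_items` takes the values: 0 → 1 → 2

Answer: 2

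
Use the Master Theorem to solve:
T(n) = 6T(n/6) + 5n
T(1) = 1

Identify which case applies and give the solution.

a=6, b=6, f(n)=5n. log_6(6) = 1. Since c=1 = 1, Case 2 applies: T(n) = Θ(n^log_b(a) · log n) = O(n log n).

Answer: O(n log n) - Case 2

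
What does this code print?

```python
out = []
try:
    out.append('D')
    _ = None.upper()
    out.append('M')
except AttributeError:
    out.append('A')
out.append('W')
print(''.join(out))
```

Execution trace: 'D' (try body) → 'A' (except AttributeError) → 'W' (after the try/except). Output: DAW

Answer: DAW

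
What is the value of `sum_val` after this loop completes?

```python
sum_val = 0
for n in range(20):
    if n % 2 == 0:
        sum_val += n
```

Sum of even numbers 0 to 19
`sum_val` takes the values: 0 → 2 → 6 → 12 → 20 → 30 → 42 → 56 → 72 → 90

Answer: 90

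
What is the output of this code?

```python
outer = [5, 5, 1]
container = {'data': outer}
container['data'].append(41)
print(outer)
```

Key concept: dict holds reference to list.
Step by step:
`outer = [5, 5, 1]` → outer = [5, 5, 1]
`container = {'data': outer}` → container = {'data': [5, 5, 1]}
`container['data'].append(41)` → outer = [5, 5, 1, 41]; container = {'data': [5, 5, 1, 41]}
`print(outer)` → prints [5, 5, 1, 41]

Answer: [5, 5, 1, 41]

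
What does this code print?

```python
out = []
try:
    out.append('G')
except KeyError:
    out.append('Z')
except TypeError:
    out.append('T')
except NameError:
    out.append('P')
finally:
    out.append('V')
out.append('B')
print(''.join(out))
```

Execution trace: 'G' (try body, no exception) → 'V' (finally) → 'B' (after the try/except). Output: GVB

Answer: GVB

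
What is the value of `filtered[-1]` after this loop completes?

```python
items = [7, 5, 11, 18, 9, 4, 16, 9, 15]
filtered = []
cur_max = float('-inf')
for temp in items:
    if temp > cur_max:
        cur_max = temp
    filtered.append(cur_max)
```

Running max ends at 18
`filtered` takes the values: [] → [7] → [7, 7] → [7, 7, 11] → [7, 7, 11, 18] → [7, 7, 11, 18, 18] → [7, 7, 11, 18, 18, 18] → [7, 7, 11, 18, 18, 18, 18] → [7, 7, 11, 18, 18, 18, 18, 18] → [7, 7, 11, 18, 18, 18, 18, 18, 18]
So `filtered[-1]` = 18

Answer: 18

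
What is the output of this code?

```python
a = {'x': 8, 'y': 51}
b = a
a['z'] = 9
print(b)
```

Key concept: dict aliasing.
Step by step:
`a = {'x': 8, 'y': 51}` → a = {'x': 8, 'y': 51}
`b = a` → b = {'x': 8, 'y': 51} (same object as a)
`a['z'] = 9` → a = {'x': 8, 'y': 51, 'z': 9} (same object as b); b = {'x': 8, 'y': 51, 'z': 9} (same object as a)
`print(b)` → prints {'x': 8, 'y': 51, 'z': 9}

Answer: {'x': 8, 'y': 51, 'z': 9}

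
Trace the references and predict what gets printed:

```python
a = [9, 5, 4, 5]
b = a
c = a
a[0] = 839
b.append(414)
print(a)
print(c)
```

Key concept: multiple aliases.
Step by step:
`a = [9, 5, 4, 5]` → a = [9, 5, 4, 5]
`b = a` → b = [9, 5, 4, 5] (same object as a)
`c = a` → c = [9, 5, 4, 5] (same object as a, b)
`a[0] = 839` → a = [839, 5, 4, 5] (same object as b, c); b = [839, 5, 4, 5] (same object as a, c); c = [839, 5, 4, 5] (same object as a, b)
`b.append(414)` → a = [839, 5, 4, 5, 414] (same object as b, c); b = [839, 5, 4, 5, 414] (same object as a, c); c = [839, 5, 4, 5, 414] (same object as a, b)
`print(a)` → prints [839, 5, 4, 5, 414]
`print(c)` → prints [839, 5, 4, 5, 414]

Answer:
[839, 5, 4, 5, 414]
[839, 5, 4, 5, 414]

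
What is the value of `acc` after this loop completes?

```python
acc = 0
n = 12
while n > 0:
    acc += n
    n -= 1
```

Sum 12 down to 1
`acc` takes the values: 0 → 12 → 23 → 33 → 42 → 50 → 57 → 63 → 68 → 72 → 75 → 77 → 78

Answer: 78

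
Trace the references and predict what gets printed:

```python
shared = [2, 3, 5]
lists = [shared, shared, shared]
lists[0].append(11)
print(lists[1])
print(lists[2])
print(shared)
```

Key concept: list of same reference.
Step by step:
`shared = [2, 3, 5]` → shared = [2, 3, 5]
`lists = [shared, shared, shared]` → lists = [[2, 3, 5], [2, 3, 5], [2, 3, 5]]
`lists[0].append(11)` → shared = [2, 3, 5, 11]; lists = [[2, 3, 5, 11], [2, 3, 5, 11], [2, 3, 5, 11]]
`print(lists[1])` → prints [2, 3, 5, 11]
`print(lists[2])` → prints [2, 3, 5, 11]
`print(shared)` → prints [2, 3, 5, 11]

Answer:
[2, 3, 5, 11]
[2, 3, 5, 11]
[2, 3, 5, 11]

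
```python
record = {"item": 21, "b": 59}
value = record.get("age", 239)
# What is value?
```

Trace:
`record = {"item": 21, "b": 59}` → record = {'item': 21, 'b': 59}
`value = record.get("age", 239)` → value = 239
So value = 239

Answer: 239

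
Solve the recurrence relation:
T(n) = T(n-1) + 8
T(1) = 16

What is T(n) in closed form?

Unrolling: T(n) = T(1) + 8·(n-1) = 16 + 8(n-1) = 8n + 8.

Answer: T(n) = 8n + 8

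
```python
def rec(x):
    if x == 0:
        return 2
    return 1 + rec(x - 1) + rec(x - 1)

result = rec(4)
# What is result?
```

rec(x) = 1 + 2·rec(x-1), rec(0)=2. Closed form: (2+1)·2^4 - 1 = 47.

Answer: 47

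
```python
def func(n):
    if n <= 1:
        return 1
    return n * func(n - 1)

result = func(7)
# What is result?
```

func(7) = 7 * 6 * 5 * 4 * 3 * 2 * 1 = 5040

Answer: 5040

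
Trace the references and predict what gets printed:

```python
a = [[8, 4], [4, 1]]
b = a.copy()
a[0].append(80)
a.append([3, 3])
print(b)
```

Key concept: shallow copy with nested lists.
Step by step:
`a = [[8, 4], [4, 1]]` → a = [[8, 4], [4, 1]]
`b = a.copy()` → b = [[8, 4], [4, 1]]
`a[0].append(80)` → a = [[8, 4, 80], [4, 1]]; b = [[8, 4, 80], [4, 1]]
`a.append([3, 3])` → a = [[8, 4, 80], [4, 1], [3, 3]]
`print(b)` → prints [[8, 4, 80], [4, 1]]

Answer: [[8, 4, 80], [4, 1]]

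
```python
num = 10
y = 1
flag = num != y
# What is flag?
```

Trace:
`num = 10` → num = 10
`y = 1` → y = 1
`flag = num != y` → flag = True
So flag = True

Answer: True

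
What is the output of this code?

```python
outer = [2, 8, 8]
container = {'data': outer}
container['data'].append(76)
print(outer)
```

Key concept: dict holds reference to list.
Step by step:
`outer = [2, 8, 8]` → outer = [2, 8, 8]
`container = {'data': outer}` → container = {'data': [2, 8, 8]}
`container['data'].append(76)` → outer = [2, 8, 8, 76]; container = {'data': [2, 8, 8, 76]}
`print(outer)` → prints [2, 8, 8, 76]

Answer: [2, 8, 8, 76]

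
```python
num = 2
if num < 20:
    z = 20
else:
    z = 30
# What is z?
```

Trace:
`num = 2` → num = 2
`if num < 20: ...` → num < 20 is True → z = 20
So z = 20

Answer: 20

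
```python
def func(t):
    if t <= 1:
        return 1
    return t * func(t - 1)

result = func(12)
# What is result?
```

func(12) = 12 * 11 * 10 * 9 * 8 * 7 * 6 * 5 * 4 * 3 * 2 * 1 = 479001600

Answer: 479001600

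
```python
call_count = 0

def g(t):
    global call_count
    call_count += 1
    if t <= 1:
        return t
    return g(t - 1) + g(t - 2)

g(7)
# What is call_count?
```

Calls(t) = 1 + Calls(t-1) + Calls(t-2); Calls(0)=Calls(1)=1. For t=7 this gives 41.

Answer: 41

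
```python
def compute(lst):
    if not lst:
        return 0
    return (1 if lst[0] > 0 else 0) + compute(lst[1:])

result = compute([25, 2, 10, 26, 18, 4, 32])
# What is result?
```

Count of positive elements in [25, 2, 10, 26, 18, 4, 32] = 7

Answer: 7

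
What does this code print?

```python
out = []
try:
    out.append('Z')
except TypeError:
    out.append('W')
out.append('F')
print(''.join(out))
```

Execution trace: 'Z' (try body, no exception) → 'F' (after the try/except). Output: ZF

Answer: ZF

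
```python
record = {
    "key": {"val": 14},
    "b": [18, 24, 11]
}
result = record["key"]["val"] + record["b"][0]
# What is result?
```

Trace:
`record = { ...` → record = {'key': {'val': 14}, 'b': [18, 24, 11]}
`result = record["key"]["val"] + record["b"][0]` → result = 32
So result = 32

Answer: 32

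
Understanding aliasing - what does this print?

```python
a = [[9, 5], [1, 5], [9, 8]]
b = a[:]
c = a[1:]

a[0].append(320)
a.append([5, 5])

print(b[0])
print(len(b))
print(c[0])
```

Key concept: slice with nested mutation.
Step by step:
`a = [[9, 5], [1, 5], [9, 8]]` → a = [[9, 5], [1, 5], [9, 8]]
`b = a[:]` → b = [[9, 5], [1, 5], [9, 8]]
`c = a[1:]` → c = [[1, 5], [9, 8]]
`a[0].append(320)` → a = [[9, 5, 320], [1, 5], [9, 8]]; b = [[9, 5, 320], [1, 5], [9, 8]]
`a.append([5, 5])` → a = [[9, 5, 320], [1, 5], [9, 8], [5, 5]]
`print(b[0])` → prints [9, 5, 320]
`print(len(b))` → prints 3
`print(c[0])` → prints [1, 5]

Answer:
[9, 5, 320]
3
[1, 5]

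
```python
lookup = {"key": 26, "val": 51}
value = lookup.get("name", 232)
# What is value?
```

Trace:
`lookup = {"key": 26, "val": 51}` → lookup = {'key': 26, 'val': 51}
`value = lookup.get("name", 232)` → value = 232
So value = 232

Answer: 232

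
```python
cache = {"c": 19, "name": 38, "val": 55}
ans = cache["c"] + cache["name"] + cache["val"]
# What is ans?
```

Trace:
`cache = {"c": 19, "name": 38, "val": 55}` → cache = {'c': 19, 'name': 38, 'val': 55}
`ans = cache["c"] + cache["name"] + cache["val"]` → ans = 112
So ans = 112

Answer: 112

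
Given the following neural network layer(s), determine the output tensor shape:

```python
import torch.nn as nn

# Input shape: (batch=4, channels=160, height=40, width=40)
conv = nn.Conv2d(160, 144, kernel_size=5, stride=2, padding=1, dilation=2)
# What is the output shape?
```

Input: (4, 160, 40, 40) -> Output: (4, 144, 17, 17)

Answer: (4, 144, 17, 17)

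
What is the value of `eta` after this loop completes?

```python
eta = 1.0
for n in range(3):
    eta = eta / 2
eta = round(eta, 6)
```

Halving LR 3 times: 1 / 2^3
`eta` takes the values: 1.0 → 0.5 → 0.25 → 0.125

Answer: 0.125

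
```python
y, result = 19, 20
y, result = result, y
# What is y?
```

Trace:
`y, result = 19, 20` → y = 19; result = 20
`y, result = result, y` → y = 20; result = 19
So y = 20

Answer: 20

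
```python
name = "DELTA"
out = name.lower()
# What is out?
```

Trace:
`name = "DELTA"` → name = 'DELTA'
`out = name.lower()` → out = 'delta'
So out = 'delta'

Answer: 'delta'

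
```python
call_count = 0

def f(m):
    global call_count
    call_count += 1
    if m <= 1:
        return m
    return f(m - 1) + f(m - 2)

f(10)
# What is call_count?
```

Calls(m) = 1 + Calls(m-1) + Calls(m-2); Calls(0)=Calls(1)=1. For m=10 this gives 177.

Answer: 177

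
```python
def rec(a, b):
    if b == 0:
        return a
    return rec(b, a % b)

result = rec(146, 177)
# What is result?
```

rec(146, 177) -> rec(177, 146) -> rec(146, 31) -> rec(31, 22) -> rec(22, 9) -> rec(9, 4) -> rec(4, 1) -> rec(1, 0) -> 1

Answer: 1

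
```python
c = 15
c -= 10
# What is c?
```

Trace:
`c = 15` → c = 15
`c -= 10` → c = 5
So c = 5

Answer: 5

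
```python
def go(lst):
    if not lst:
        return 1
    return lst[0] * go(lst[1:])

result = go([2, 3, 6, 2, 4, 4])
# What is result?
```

Product over [2, 3, 6, 2, 4, 4] = 2 * 3 * 6 * 2 * 4 * 4 = 1152

Answer: 1152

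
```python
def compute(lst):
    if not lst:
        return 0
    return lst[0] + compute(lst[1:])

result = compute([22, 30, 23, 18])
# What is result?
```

22 + 30 + 23 + 18 + 0 = 93

Answer: 93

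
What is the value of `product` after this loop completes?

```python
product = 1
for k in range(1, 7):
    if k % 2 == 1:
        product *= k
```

Product of odd numbers 1 to 6
`product` takes the values: 1 → 3 → 15

Answer: 15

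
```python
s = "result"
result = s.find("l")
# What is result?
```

Trace:
`s = "result"` → s = 'result'
`result = s.find("l")` → result = 4
So result = 4

Answer: 4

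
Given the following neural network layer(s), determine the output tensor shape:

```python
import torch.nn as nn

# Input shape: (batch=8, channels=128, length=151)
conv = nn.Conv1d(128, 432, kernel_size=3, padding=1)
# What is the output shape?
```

Input: (8, 128, 151) -> Output: (8, 432, 151)

Answer: (8, 432, 151)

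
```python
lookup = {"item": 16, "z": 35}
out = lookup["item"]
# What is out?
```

Trace:
`lookup = {"item": 16, "z": 35}` → lookup = {'item': 16, 'z': 35}
`out = lookup["item"]` → out = 16
So out = 16

Answer: 16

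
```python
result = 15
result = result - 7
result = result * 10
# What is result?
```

Trace:
`result = 15` → result = 15
`result = result - 7` → result = 8
`result = result * 10` → result = 80
So result = 80

Answer: 80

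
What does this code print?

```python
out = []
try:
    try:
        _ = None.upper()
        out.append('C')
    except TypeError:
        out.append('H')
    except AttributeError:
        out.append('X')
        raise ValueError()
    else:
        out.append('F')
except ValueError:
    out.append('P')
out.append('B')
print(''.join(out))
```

Execution trace: 'X' (inner except AttributeError) → 'P' (outer except ValueError) → 'B' (after the try/except). Output: XPB

Answer: XPB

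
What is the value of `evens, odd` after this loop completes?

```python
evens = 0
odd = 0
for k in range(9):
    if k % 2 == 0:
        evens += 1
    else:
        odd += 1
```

Count evens and odds in range(9)
`evens, odd` takes the values: (0, 0) → (1, 0) → (1, 1) → (2, 1) → (2, 2) → (3, 2) → (3, 3) → (4, 3) → (4, 4) → (5, 4)

Answer: 5, 4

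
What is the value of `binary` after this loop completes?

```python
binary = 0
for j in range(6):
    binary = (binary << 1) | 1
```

Build 6 consecutive 1-bits: 0b111111
`binary` takes the values: 0 → 1 → 3 → 7 → 15 → 31 → 63

Answer: 63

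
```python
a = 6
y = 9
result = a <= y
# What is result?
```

Trace:
`a = 6` → a = 6
`y = 9` → y = 9
`result = a <= y` → result = True
So result = True

Answer: True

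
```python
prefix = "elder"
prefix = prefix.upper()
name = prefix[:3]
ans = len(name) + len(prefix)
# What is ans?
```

Trace:
`prefix = "elder"` → prefix = 'elder'
`prefix = prefix.upper()` → prefix = 'ELDER'
`name = prefix[:3]` → name = 'ELD'
`ans = len(name) + len(prefix)` → ans = 8
So ans = 8

Answer: 8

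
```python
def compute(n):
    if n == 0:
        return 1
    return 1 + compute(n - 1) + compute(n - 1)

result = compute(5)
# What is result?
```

compute(n) = 1 + 2·compute(n-1), compute(0)=1. Closed form: (1+1)·2^5 - 1 = 63.

Answer: 63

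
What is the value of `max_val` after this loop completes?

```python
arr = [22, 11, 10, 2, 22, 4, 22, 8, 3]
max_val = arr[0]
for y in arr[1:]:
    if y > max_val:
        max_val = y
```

Maximum of [22, 11, 10, 2, 22, 4, 22, 8, 3]
`max_val` takes the values: 22

Answer: 22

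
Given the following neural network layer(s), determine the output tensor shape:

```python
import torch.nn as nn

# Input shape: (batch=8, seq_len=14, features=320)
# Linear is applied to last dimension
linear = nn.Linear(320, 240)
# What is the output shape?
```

Input: (8, 14, 320) -> Output: (8, 14, 240)

Answer: (8, 14, 240)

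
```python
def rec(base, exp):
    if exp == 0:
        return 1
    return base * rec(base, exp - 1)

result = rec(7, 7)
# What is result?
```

rec(7, 7) = 7 * 7 * 7 * 7 * 7 * 7 * 7 = 823543

Answer: 823543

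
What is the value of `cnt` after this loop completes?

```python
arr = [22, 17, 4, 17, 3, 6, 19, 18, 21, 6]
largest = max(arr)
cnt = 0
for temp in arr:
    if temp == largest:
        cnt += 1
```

Count of max value 22 in [22, 17, 4, 17, 3, 6, 19, 18, 21, 6]
`cnt` takes the values: 0 → 1

Answer: 1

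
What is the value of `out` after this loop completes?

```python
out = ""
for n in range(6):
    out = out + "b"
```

Repeat 'b' 6 times
`out` takes the values: "" → "b" → "bb" → "bbb" → "bbbb" → "bbbbb" → "bbbbbb"

Answer: "bbbbbb"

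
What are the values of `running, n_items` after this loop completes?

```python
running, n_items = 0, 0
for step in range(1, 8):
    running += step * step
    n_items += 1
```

Sum of squares and count
`running, n_items` takes the values: (0, 0) → (1, 0) → (1, 1) → (5, 1) → (5, 2) → (14, 2) → (14, 3) → (30, 3) → (30, 4) → (55, 4) → (55, 5) → (91, 5) → (91, 6) → (140, 6) → (140, 7)

Answer: 140, 7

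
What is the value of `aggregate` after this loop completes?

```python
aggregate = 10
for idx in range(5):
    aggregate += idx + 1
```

Start at 10, add 1 to 5 = 25
`aggregate` takes the values: 10 → 11 → 13 → 16 → 20 → 25

Answer: 25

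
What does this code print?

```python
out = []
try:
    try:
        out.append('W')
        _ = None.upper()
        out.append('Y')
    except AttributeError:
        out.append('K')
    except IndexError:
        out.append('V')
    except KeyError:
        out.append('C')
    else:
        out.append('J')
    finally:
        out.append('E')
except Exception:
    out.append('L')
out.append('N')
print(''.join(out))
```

Execution trace: 'W' (inner try body) → 'K' (inner except AttributeError) → 'E' (inner finally) → 'N' (after the try/except). Output: WKEN

Answer: WKEN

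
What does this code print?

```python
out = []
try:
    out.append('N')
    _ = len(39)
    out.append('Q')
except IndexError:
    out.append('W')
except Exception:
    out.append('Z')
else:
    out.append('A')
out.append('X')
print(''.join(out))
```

Execution trace: 'N' (try body) → 'Z' (except Exception) → 'X' (after the try/except). Output: NZX

Answer: NZX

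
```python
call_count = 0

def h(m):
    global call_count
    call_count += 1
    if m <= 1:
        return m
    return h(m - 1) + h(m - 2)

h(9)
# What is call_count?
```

Calls(m) = 1 + Calls(m-1) + Calls(m-2); Calls(0)=Calls(1)=1. For m=9 this gives 109.

Answer: 109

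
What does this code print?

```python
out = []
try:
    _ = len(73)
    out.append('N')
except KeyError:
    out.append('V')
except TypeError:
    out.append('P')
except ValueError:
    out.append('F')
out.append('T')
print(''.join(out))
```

Execution trace: 'P' (except TypeError) → 'T' (after the try/except). Output: PT

Answer: PT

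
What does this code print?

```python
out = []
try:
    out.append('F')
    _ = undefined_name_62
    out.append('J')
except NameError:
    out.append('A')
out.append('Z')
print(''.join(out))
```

Execution trace: 'F' (try body) → 'A' (except NameError) → 'Z' (after the try/except). Output: FAZ

Answer: FAZ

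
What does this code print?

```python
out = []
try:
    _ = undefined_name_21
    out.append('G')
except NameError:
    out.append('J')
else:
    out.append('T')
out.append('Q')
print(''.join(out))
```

Execution trace: 'J' (except NameError) → 'Q' (after the try/except). Output: JQ

Answer: JQ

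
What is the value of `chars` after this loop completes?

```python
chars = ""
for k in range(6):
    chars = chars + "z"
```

Repeat 'z' 6 times
`chars` takes the values: "" → "z" → "zz" → "zzz" → "zzzz" → "zzzzz" → "zzzzzz"

Answer: "zzzzzz"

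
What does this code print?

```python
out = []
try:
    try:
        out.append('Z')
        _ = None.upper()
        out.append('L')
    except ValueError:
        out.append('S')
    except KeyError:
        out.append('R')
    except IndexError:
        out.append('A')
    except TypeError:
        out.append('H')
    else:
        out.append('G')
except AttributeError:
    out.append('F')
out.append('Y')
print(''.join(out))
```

Execution trace: 'Z' (try body) → 'F' (outer except AttributeError) → 'Y' (after the try/except). Output: ZFY

Answer: ZFY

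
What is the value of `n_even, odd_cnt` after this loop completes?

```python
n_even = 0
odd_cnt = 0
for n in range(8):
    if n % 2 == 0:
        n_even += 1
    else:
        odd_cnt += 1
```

Count evens and odds in range(8)
`n_even, odd_cnt` takes the values: (0, 0) → (1, 0) → (1, 1) → (2, 1) → (2, 2) → (3, 2) → (3, 3) → (4, 3) → (4, 4)

Answer: 4, 4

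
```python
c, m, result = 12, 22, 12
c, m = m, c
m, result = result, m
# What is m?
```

Trace:
`c, m, result = 12, 22, 12` → c = 12; m = 22; result = 12
`c, m = m, c` → c = 22; m = 12
`m, result = result, m` → m = 12; result = 12
So m = 12

Answer: 12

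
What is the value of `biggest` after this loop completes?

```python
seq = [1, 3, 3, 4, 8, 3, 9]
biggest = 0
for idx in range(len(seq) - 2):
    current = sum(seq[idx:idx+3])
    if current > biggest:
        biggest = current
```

Max sum of 3-element window in [1, 3, 3, 4, 8, 3, 9]
`biggest` takes the values: 0 → 7 → 10 → 15 → 20

Answer: 20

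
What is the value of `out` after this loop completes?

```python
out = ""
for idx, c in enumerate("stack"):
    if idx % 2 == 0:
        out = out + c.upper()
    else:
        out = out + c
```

Uppercase even positions in 'stack'
`out` takes the values: "" → "S" → "St" → "StA" → "StAc" → "StAcK"

Answer: "StAcK"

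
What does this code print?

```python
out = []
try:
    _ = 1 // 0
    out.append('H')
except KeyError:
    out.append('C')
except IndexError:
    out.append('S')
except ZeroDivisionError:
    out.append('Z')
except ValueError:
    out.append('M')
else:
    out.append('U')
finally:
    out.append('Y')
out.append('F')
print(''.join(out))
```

Execution trace: 'Z' (except ZeroDivisionError) → 'Y' (finally) → 'F' (after the try/except). Output: ZYF

Answer: ZYF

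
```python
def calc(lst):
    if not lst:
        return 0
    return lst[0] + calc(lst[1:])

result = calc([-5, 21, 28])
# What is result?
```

(-5) + 21 + 28 + 0 = 44

Answer: 44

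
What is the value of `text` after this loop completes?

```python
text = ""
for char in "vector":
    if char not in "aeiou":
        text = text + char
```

Remove vowels from 'vector'
`text` takes the values: "" → "v" → "vc" → "vct" → "vctr"

Answer: "vctr"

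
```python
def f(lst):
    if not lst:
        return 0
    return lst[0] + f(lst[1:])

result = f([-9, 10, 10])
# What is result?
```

(-9) + 10 + 10 + 0 = 11

Answer: 11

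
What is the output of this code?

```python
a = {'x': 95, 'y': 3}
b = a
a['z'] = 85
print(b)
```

Key concept: dict aliasing.
Step by step:
`a = {'x': 95, 'y': 3}` → a = {'x': 95, 'y': 3}
`b = a` → b = {'x': 95, 'y': 3} (same object as a)
`a['z'] = 85` → a = {'x': 95, 'y': 3, 'z': 85} (same object as b); b = {'x': 95, 'y': 3, 'z': 85} (same object as a)
`print(b)` → prints {'x': 95, 'y': 3, 'z': 85}

Answer: {'x': 95, 'y': 3, 'z': 85}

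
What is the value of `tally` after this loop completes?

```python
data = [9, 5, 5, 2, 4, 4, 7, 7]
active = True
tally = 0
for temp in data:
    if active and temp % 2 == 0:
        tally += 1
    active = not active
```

Count even values at even positions
`tally` takes the values: 0 → 1

Answer: 1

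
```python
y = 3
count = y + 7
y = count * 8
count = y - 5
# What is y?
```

Trace:
`y = 3` → y = 3
`count = y + 7` → count = 10
`y = count * 8` → y = 80
`count = y - 5` → count = 75
So y = 80

Answer: 80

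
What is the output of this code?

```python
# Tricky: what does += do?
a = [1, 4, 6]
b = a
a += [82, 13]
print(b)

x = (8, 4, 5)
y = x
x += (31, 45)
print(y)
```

Key concept: += behavior differs for mutable vs immutable.
Step by step:
`a = [1, 4, 6]` → a = [1, 4, 6]
`b = a` → b = [1, 4, 6] (same object as a)
`a += [82, 13]` → a = [1, 4, 6, 82, 13] (same object as b); b = [1, 4, 6, 82, 13] (same object as a)
`print(b)` → prints [1, 4, 6, 82, 13]
`x = (8, 4, 5)` → x = (8, 4, 5)
`y = x` → y = (8, 4, 5)
`x += (31, 45)` → x = (8, 4, 5, 31, 45)
`print(y)` → prints (8, 4, 5)

Answer:
[1, 4, 6, 82, 13]
(8, 4, 5)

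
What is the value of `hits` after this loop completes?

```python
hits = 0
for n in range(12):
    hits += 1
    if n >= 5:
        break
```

Loop breaks when n reaches 5, hits is 6
`hits` takes the values: 0 → 1 → 2 → 3 → 4 → 5 → 6

Answer: 6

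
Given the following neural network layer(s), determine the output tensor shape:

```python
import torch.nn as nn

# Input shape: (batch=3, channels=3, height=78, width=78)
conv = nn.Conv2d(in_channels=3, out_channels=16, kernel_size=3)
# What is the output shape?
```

Input: (3, 3, 78, 78) -> Output: (3, 16, 76, 76)

Answer: (3, 16, 76, 76)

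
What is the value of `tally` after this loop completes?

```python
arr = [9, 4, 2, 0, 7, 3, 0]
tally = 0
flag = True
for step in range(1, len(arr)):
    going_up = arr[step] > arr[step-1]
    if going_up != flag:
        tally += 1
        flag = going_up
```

Count direction changes in [9, 4, 2, 0, 7, 3, 0]
`tally` takes the values: 0 → 1 → 2 → 3

Answer: 3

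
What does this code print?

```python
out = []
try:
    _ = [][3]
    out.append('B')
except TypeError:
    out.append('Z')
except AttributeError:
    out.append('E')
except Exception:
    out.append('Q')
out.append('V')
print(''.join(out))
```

Execution trace: 'Q' (except Exception) → 'V' (after the try/except). Output: QV

Answer: QV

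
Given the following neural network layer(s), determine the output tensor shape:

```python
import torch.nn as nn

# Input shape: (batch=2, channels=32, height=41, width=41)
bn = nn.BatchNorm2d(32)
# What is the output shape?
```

Input: (2, 32, 41, 41) -> Output: (2, 32, 41, 41)

Answer: (2, 32, 41, 41)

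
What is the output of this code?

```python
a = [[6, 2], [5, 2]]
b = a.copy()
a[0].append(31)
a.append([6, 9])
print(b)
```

Key concept: shallow copy with nested lists.
Step by step:
`a = [[6, 2], [5, 2]]` → a = [[6, 2], [5, 2]]
`b = a.copy()` → b = [[6, 2], [5, 2]]
`a[0].append(31)` → a = [[6, 2, 31], [5, 2]]; b = [[6, 2, 31], [5, 2]]
`a.append([6, 9])` → a = [[6, 2, 31], [5, 2], [6, 9]]
`print(b)` → prints [[6, 2, 31], [5, 2]]

Answer: [[6, 2, 31], [5, 2]]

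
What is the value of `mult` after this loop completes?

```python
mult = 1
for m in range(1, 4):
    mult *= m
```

3! = 6
`mult` takes the values: 1 → 2 → 6

Answer: 6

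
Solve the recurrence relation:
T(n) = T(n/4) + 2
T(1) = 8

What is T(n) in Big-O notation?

Each step divides n by 4 and adds 2. After log_4(n) steps we reach T(1)=8. So T(n) = 2·log_4(n) + 8 = O(log n).

Answer: O(log n)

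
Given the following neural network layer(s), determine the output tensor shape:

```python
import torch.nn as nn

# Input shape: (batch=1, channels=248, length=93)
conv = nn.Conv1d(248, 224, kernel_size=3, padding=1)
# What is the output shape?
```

Input: (1, 248, 93) -> Output: (1, 224, 93)

Answer: (1, 224, 93)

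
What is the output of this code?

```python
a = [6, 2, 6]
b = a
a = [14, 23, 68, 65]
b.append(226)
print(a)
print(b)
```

Key concept: rebinding vs mutation: a is rebound to a new list, b still points at the original.
Step by step:
`a = [6, 2, 6]` → a = [6, 2, 6]
`b = a` → b = [6, 2, 6] (same object as a)
`a = [14, 23, 68, 65]` → a = [14, 23, 68, 65]
`b.append(226)` → b = [6, 2, 6, 226]
`print(a)` → prints [14, 23, 68, 65]
`print(b)` → prints [6, 2, 6, 226]

Answer:
[14, 23, 68, 65]
[6, 2, 6, 226]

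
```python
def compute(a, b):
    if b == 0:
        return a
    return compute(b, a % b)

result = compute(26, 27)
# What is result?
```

compute(26, 27) -> compute(27, 26) -> compute(26, 1) -> compute(1, 0) -> 1

Answer: 1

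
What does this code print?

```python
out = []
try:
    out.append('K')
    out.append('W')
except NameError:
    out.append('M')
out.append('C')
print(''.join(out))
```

Execution trace: 'K' (try body) → 'W' (try body, no exception) → 'C' (after the try/except). Output: KWC

Answer: KWC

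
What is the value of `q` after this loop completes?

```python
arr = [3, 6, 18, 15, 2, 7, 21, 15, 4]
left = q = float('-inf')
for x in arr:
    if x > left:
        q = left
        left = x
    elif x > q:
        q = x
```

Second largest (with repeats) in [3, 6, 18, 15, 2, 7, 21, 15, 4]
`q` takes the values: -inf → 3 → 6 → 15 → 18

Answer: 18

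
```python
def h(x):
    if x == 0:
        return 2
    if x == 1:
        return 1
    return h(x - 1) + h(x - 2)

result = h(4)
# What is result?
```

Build up from base cases: h(0)=2, h(1)=1, h(2)=3, h(3)=4, h(4)=7

Answer: 7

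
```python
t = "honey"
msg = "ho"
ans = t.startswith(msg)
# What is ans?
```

Trace:
`t = "honey"` → t = 'honey'
`msg = "ho"` → msg = 'ho'
`ans = t.startswith(msg)` → ans = True
So ans = True

Answer: True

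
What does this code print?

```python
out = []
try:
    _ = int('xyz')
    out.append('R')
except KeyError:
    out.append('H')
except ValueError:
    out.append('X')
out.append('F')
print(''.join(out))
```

Execution trace: 'X' (except ValueError) → 'F' (after the try/except). Output: XF

Answer: XF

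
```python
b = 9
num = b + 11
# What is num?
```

Trace:
`b = 9` → b = 9
`num = b + 11` → num = 20
So num = 20

Answer: 20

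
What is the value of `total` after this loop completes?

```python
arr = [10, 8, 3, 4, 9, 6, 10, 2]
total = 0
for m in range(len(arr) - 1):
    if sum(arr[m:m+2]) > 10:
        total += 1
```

Count windows with sum > 10
`total` takes the values: 0 → 1 → 2 → 3 → 4 → 5 → 6

Answer: 6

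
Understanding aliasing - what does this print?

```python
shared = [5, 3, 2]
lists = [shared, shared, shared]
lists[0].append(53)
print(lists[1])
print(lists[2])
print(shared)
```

Key concept: list of same reference.
Step by step:
`shared = [5, 3, 2]` → shared = [5, 3, 2]
`lists = [shared, shared, shared]` → lists = [[5, 3, 2], [5, 3, 2], [5, 3, 2]]
`lists[0].append(53)` → shared = [5, 3, 2, 53]; lists = [[5, 3, 2, 53], [5, 3, 2, 53], [5, 3, 2, 53]]
`print(lists[1])` → prints [5, 3, 2, 53]
`print(lists[2])` → prints [5, 3, 2, 53]
`print(shared)` → prints [5, 3, 2, 53]

Answer:
[5, 3, 2, 53]
[5, 3, 2, 53]
[5, 3, 2, 53]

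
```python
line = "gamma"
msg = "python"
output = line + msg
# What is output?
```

Trace:
`line = "gamma"` → line = 'gamma'
`msg = "python"` → msg = 'python'
`output = line + msg` → output = 'gammapython'
So output = 'gammapython'

Answer: 'gammapython'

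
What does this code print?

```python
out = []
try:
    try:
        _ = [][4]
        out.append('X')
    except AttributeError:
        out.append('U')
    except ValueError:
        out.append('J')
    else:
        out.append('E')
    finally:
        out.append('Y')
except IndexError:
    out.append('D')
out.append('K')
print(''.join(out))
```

Execution trace: 'Y' (finally) → 'D' (outer except IndexError) → 'K' (after the try/except). Output: YDK

Answer: YDK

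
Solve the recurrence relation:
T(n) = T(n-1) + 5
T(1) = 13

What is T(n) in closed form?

Unrolling: T(n) = T(1) + 5·(n-1) = 13 + 5(n-1) = 5n + 8.

Answer: T(n) = 5n + 8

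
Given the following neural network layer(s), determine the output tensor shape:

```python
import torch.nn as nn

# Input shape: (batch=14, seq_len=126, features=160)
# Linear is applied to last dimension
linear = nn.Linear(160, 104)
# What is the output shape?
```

Input: (14, 126, 160) -> Output: (14, 126, 104)

Answer: (14, 126, 104)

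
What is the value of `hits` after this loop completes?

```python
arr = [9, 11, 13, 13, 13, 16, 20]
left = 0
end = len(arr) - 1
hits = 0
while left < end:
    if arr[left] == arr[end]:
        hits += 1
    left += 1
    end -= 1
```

Count matching pairs from ends
`hits` takes the values: 0 → 1

Answer: 1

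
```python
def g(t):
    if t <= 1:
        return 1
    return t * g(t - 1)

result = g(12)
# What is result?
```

g(12) = 12 * 11 * 10 * 9 * 8 * 7 * 6 * 5 * 4 * 3 * 2 * 1 = 479001600

Answer: 479001600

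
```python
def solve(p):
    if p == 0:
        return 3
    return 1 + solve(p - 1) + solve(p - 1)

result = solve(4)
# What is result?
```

solve(p) = 1 + 2·solve(p-1), solve(0)=3. Closed form: (3+1)·2^4 - 1 = 63.

Answer: 63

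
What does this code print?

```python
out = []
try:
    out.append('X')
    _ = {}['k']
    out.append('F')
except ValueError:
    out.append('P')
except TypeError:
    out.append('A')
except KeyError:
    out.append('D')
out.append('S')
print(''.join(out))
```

Execution trace: 'X' (try body) → 'D' (except KeyError) → 'S' (after the try/except). Output: XDS

Answer: XDS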